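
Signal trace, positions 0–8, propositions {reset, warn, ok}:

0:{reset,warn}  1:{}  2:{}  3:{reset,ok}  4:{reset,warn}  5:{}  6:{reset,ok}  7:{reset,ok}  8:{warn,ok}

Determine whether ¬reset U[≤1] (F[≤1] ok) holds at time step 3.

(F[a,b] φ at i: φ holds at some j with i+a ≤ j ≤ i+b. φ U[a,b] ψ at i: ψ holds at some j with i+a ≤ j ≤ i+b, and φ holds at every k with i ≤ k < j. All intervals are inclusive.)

Need some j in [3,4] with F[≤1] ok, and ¬reset at every k in [3,j-1].
  j=3: F[≤1] ok holds; no prefix to check → satisfied.

True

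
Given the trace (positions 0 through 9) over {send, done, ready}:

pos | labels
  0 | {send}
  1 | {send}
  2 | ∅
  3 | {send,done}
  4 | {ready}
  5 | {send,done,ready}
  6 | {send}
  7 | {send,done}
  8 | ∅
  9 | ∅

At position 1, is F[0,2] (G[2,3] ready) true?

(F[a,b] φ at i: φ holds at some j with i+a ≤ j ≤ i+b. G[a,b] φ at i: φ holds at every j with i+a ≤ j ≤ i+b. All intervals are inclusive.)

Holds

Check G[2,3] ready at each j in [1,3]:
  j=1: fails at 3
  j=2: holds on [4,5]
  j=3: fails at 6
Found at j=2 → formula holds.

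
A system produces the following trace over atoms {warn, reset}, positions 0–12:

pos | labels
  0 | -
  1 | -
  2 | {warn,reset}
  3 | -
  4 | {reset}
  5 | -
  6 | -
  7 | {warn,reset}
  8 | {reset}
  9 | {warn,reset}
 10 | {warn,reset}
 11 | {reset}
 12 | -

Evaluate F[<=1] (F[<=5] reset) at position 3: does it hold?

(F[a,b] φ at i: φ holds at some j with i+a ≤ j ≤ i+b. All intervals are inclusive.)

Check F[<=5] reset at each j in [3,4]:
  j=3: holds (witness at 4)
  j=4: holds (witness at 4)
Found at j=3 → formula holds.

True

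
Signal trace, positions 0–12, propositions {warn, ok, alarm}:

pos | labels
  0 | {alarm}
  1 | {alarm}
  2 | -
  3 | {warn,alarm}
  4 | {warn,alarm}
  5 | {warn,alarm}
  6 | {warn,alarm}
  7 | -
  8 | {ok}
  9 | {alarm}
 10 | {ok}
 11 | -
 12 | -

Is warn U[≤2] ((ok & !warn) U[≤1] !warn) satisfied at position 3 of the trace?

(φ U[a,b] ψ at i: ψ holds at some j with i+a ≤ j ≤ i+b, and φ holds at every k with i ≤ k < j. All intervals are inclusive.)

False

Need some j in [3,5] with ((ok & !warn) U[≤1] !warn), and warn at every k in [3,j-1].
  j=3: ((ok & !warn) U[≤1] !warn) — fails.
  j=4: ((ok & !warn) U[≤1] !warn) — fails.
  j=5: ((ok & !warn) U[≤1] !warn) — fails.
No j in the window works → until fails.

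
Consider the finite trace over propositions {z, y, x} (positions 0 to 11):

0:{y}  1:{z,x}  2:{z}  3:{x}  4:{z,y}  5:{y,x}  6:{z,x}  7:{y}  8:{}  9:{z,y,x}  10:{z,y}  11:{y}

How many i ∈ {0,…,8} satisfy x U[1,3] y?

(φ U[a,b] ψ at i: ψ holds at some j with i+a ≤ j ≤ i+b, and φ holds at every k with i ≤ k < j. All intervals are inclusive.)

Evaluate at each i in [0,8]:
  i=0: ✗ (no rhs in [1,3])
  i=1: ✗ (lhs fails at k=2 before rhs at j=4)
  i=2: ✗ (lhs fails at k=2 before rhs at j=4)
  i=3: ✓ (rhs at j=4; lhs holds on [3,3])
  i=4: ✗ (lhs fails at k=4 before rhs at j=5)
  i=5: ✓ (rhs at j=7; lhs holds on [5,6])
  i=6: ✓ (rhs at j=7; lhs holds on [6,6])
  i=7: ✗ (lhs fails at k=7 before rhs at j=9)
  i=8: ✗ (lhs fails at k=8 before rhs at j=9)
Positions where it holds: {3, 5, 6} → 3.

3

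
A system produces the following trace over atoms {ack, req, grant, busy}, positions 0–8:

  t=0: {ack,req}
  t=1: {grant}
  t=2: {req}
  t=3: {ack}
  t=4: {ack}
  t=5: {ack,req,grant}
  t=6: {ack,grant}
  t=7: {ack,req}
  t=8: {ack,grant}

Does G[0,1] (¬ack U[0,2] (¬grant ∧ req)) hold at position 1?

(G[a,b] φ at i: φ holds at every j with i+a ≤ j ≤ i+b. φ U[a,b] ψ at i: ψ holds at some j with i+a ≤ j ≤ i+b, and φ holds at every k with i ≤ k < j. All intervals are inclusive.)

Check (¬ack U[0,2] (¬grant ∧ req)) at every j in [1,2]:
  j=1: holds
  j=2: holds
All positions satisfy it → formula holds.

True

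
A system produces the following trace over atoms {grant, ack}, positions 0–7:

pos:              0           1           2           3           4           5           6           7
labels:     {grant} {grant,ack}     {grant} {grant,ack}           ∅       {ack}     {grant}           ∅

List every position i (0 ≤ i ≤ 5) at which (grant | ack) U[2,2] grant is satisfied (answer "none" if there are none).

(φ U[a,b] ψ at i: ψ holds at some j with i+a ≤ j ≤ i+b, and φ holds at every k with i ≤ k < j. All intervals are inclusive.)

Evaluate at each i in [0,5]:
  i=0: ✓ (rhs at j=2; lhs holds on [0,1])
  i=1: ✓ (rhs at j=3; lhs holds on [1,2])
  i=2: ✗ (no rhs in [4,4])
  i=3: ✗ (no rhs in [5,5])
  i=4: ✗ (lhs fails at k=4 before rhs at j=6)
  i=5: ✗ (no rhs in [7,7])

0, 1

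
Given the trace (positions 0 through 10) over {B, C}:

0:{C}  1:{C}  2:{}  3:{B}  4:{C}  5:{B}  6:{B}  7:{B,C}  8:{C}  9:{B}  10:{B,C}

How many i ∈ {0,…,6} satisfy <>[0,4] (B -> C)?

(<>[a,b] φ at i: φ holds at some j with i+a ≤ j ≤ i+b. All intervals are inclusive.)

Evaluate at each i in [0,6]:
  i=0: ✓ (witness j=0)
  i=1: ✓ (witness j=1)
  i=2: ✓ (witness j=2)
  i=3: ✓ (witness j=4)
  i=4: ✓ (witness j=4)
  i=5: ✓ (witness j=7)
  i=6: ✓ (witness j=7)
Positions where it holds: {0, 1, 2, 3, 4, 5, 6} → 7.

7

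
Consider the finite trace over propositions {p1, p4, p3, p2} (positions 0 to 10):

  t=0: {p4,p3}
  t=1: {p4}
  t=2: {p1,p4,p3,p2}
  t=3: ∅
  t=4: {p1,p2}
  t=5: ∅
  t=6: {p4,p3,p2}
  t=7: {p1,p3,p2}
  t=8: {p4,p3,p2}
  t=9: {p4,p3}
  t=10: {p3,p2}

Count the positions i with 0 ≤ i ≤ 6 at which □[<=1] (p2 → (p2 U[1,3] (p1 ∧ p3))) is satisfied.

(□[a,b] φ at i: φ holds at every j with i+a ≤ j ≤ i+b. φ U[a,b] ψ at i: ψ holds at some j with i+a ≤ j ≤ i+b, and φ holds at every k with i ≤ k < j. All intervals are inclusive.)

2

Evaluate at each i in [0,6]:
  i=0: ✓ (all of [0,1])
  i=1: ✗ (fails at j=2)
  i=2: ✗ (fails at j=2)
  i=3: ✗ (fails at j=4)
  i=4: ✗ (fails at j=4)
  i=5: ✓ (all of [5,6])
  i=6: ✗ (fails at j=7)
Positions where it holds: {0, 5} → 2.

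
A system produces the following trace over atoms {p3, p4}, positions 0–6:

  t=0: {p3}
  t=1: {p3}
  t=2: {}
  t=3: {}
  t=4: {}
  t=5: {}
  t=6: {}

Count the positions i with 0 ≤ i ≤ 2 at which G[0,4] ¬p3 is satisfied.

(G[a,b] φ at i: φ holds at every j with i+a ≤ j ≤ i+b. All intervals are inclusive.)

Evaluate at each i in [0,2]:
  i=0: ✗ (fails at j=0)
  i=1: ✗ (fails at j=1)
  i=2: ✓ (all of [2,6])
Positions where it holds: {2} → 1.

1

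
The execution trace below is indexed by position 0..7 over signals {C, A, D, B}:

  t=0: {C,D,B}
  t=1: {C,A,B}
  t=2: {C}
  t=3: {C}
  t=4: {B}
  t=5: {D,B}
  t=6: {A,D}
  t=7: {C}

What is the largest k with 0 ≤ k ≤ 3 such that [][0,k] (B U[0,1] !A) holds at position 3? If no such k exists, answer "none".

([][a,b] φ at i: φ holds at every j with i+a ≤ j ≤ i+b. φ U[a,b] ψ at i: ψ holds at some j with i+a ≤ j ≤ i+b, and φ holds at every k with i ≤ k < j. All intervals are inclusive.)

(B U[0,1] !A) must hold from j=3 onward; find where it first fails.
  j=3: holds
  j=4: holds
  j=5: holds
  j=6: fails
Holds on [3,5], so largest k = 2.

2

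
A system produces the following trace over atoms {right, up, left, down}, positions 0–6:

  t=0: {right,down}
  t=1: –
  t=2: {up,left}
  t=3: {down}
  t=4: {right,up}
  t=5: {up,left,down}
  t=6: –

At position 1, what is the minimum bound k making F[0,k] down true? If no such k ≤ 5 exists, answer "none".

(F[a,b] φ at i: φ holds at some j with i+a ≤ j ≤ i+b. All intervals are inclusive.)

Scan j = 1,2,… for down:
  j=1: fails
  j=2: fails
  j=3: holds
First hit at j=3, so smallest k = 3-1 = 2.

2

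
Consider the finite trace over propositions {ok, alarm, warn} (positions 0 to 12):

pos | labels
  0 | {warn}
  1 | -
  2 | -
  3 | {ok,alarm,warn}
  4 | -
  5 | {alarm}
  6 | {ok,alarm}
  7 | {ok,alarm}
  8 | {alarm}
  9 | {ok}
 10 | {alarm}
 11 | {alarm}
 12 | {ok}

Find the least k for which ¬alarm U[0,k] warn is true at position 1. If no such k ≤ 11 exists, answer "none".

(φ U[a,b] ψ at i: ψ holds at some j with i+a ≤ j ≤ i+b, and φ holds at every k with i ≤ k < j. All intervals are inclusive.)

2

Need earliest j ≥ 1 with warn, and ¬alarm at every k in [1,j-1].
  j=1: rhs fails.
  j=2: rhs fails.
  j=3: rhs holds; lhs holds on [1,2]. k = 2.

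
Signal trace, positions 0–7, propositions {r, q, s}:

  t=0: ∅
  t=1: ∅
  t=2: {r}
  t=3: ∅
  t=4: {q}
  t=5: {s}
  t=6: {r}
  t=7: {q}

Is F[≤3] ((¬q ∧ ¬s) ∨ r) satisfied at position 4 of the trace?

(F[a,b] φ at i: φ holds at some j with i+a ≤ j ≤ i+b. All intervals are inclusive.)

True

Check ((¬q ∧ ¬s) ∨ r) at each j in [4,7]:
  j=4: false
  j=5: false
  j=6: true
  j=7: false
Found at j=6 → formula holds.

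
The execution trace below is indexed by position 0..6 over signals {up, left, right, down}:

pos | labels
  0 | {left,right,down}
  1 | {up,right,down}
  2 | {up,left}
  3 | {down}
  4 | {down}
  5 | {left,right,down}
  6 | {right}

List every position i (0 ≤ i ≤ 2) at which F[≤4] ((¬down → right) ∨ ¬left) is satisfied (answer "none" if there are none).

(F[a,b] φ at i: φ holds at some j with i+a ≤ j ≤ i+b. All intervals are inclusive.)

Evaluate at each i in [0,2]:
  i=0: ✓ (witness j=0)
  i=1: ✓ (witness j=1)
  i=2: ✓ (witness j=3)

0, 1, 2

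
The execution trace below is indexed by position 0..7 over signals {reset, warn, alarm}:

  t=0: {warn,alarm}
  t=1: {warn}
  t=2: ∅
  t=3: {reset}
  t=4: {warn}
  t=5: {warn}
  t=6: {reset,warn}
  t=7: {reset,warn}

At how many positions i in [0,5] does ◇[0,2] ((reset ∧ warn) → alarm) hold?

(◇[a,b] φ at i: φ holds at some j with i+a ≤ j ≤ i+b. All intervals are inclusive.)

6

Evaluate at each i in [0,5]:
  i=0: ✓ (witness j=0)
  i=1: ✓ (witness j=1)
  i=2: ✓ (witness j=2)
  i=3: ✓ (witness j=3)
  i=4: ✓ (witness j=4)
  i=5: ✓ (witness j=5)
Positions where it holds: {0, 1, 2, 3, 4, 5} → 6.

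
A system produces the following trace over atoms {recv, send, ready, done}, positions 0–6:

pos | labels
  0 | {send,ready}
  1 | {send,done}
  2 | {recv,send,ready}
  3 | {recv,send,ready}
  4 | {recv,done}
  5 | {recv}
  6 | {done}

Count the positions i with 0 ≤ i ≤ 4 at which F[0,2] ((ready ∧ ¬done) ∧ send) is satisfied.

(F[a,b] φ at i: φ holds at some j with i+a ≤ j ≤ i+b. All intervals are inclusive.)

Evaluate at each i in [0,4]:
  i=0: ✓ (witness j=0)
  i=1: ✓ (witness j=2)
  i=2: ✓ (witness j=2)
  i=3: ✓ (witness j=3)
  i=4: ✗ (none in [4,6])
Positions where it holds: {0, 1, 2, 3} → 4.

4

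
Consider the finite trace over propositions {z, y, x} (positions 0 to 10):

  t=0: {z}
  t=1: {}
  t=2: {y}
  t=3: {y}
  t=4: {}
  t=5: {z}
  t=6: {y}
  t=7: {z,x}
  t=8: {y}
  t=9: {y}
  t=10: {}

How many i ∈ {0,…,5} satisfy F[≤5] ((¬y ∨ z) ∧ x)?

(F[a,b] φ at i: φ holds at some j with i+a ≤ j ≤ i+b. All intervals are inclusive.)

Evaluate at each i in [0,5]:
  i=0: ✗ (none in [0,5])
  i=1: ✗ (none in [1,6])
  i=2: ✓ (witness j=7)
  i=3: ✓ (witness j=7)
  i=4: ✓ (witness j=7)
  i=5: ✓ (witness j=7)
Positions where it holds: {2, 3, 4, 5} → 4.

4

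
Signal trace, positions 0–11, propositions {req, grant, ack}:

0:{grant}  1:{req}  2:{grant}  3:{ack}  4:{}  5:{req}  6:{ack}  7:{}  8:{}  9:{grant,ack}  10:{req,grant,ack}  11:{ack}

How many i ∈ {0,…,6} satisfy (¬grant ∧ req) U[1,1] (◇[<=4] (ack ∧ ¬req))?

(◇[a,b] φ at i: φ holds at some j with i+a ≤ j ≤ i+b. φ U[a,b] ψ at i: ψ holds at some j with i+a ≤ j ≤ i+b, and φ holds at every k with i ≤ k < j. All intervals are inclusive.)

2

Evaluate at each i in [0,6]:
  i=0: ✗ (lhs fails at k=0 before rhs at j=1)
  i=1: ✓ (rhs at j=2; lhs holds on [1,1])
  i=2: ✗ (lhs fails at k=2 before rhs at j=3)
  i=3: ✗ (lhs fails at k=3 before rhs at j=4)
  i=4: ✗ (lhs fails at k=4 before rhs at j=5)
  i=5: ✓ (rhs at j=6; lhs holds on [5,5])
  i=6: ✗ (lhs fails at k=6 before rhs at j=7)
Positions where it holds: {1, 5} → 2.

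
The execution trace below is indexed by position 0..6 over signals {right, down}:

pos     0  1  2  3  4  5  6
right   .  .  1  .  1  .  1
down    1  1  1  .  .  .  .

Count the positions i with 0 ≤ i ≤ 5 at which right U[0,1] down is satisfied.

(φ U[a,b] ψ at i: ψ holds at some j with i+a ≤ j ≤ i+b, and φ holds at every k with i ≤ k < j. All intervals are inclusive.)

3

Evaluate at each i in [0,5]:
  i=0: ✓ (rhs at j=0)
  i=1: ✓ (rhs at j=1)
  i=2: ✓ (rhs at j=2)
  i=3: ✗ (no rhs in [3,4])
  i=4: ✗ (no rhs in [4,5])
  i=5: ✗ (no rhs in [5,6])
Positions where it holds: {0, 1, 2} → 3.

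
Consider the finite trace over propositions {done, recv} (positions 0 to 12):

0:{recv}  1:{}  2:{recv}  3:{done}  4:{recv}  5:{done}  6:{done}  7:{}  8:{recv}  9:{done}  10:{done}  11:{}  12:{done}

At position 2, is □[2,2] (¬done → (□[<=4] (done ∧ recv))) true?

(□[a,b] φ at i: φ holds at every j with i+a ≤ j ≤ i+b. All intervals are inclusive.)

Check (¬done → (□[<=4] (done ∧ recv))) at every j in [4,4]:
  j=4: antecedent true; consequent fails at 4 → ✗
Fails at j=4 → formula fails.

No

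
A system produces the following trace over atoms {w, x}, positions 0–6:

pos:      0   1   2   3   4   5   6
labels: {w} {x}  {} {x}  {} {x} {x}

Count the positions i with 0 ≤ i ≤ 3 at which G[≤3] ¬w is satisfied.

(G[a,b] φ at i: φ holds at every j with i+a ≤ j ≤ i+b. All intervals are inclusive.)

3

Evaluate at each i in [0,3]:
  i=0: ✗ (fails at j=0)
  i=1: ✓ (all of [1,4])
  i=2: ✓ (all of [2,5])
  i=3: ✓ (all of [3,6])
Positions where it holds: {1, 2, 3} → 3.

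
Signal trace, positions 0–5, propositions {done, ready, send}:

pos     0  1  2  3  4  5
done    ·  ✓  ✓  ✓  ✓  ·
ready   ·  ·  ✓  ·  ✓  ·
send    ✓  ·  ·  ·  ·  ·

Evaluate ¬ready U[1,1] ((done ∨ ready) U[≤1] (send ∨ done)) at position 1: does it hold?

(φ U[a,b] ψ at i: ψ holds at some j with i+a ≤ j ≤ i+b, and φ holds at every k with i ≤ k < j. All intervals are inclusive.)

Need some j in [2,2] with ((done ∨ ready) U[≤1] (send ∨ done)), and ¬ready at every k in [1,j-1].
  j=2: ((done ∨ ready) U[≤1] (send ∨ done)) holds; ¬ready holds at every k in [1,1] → satisfied.

Yes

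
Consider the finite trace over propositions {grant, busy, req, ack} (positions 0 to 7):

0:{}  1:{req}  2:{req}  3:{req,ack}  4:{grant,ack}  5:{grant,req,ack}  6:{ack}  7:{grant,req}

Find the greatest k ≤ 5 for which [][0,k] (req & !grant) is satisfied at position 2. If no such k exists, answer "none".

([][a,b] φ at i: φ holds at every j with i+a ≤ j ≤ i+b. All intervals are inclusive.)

1

(req & !grant) must hold from j=2 onward; find where it first fails.
  j=2: holds
  j=3: holds
  j=4: fails
Holds on [2,3], so largest k = 1.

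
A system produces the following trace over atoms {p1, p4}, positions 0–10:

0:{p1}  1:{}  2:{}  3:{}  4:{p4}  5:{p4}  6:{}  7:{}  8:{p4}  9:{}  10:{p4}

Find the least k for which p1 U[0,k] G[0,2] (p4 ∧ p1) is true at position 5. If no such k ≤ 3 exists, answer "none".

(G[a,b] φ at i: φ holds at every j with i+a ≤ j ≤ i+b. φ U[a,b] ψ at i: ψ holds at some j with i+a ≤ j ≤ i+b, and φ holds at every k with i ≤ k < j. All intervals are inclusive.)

Need earliest j ≥ 5 with G[0,2] (p4 ∧ p1), and p1 at every k in [5,j-1].
  j=5: rhs fails.
  j=6: rhs fails.
  j=7: rhs fails.
  j=8: rhs fails.
No witness within the range → none.

none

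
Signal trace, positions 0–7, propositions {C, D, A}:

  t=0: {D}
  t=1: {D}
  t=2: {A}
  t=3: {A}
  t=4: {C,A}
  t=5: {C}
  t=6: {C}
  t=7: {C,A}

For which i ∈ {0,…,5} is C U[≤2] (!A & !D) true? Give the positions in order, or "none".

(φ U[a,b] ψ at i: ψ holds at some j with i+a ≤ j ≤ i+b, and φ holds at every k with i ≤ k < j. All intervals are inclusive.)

Evaluate at each i in [0,5]:
  i=0: ✗ (no rhs in [0,2])
  i=1: ✗ (no rhs in [1,3])
  i=2: ✗ (no rhs in [2,4])
  i=3: ✗ (lhs fails at k=3 before rhs at j=5)
  i=4: ✓ (rhs at j=5; lhs holds on [4,4])
  i=5: ✓ (rhs at j=5)

4, 5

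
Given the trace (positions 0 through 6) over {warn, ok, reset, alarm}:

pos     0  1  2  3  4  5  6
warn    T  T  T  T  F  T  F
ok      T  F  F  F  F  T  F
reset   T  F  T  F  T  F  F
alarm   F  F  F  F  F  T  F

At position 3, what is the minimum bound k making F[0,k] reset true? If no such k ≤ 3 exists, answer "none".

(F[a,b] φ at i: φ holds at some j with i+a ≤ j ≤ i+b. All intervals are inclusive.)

Scan j = 3,4,… for reset:
  j=3: fails
  j=4: holds
First hit at j=4, so smallest k = 4-3 = 1.

1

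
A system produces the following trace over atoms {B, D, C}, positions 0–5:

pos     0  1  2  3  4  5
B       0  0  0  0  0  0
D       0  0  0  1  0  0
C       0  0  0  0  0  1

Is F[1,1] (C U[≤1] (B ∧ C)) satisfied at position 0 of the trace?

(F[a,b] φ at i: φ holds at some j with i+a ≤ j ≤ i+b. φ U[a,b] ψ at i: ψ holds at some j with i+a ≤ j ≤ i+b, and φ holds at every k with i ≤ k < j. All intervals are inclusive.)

Check (C U[≤1] (B ∧ C)) at each j in [1,1]:
  j=1: fails
No position in the window satisfies it → formula fails.

No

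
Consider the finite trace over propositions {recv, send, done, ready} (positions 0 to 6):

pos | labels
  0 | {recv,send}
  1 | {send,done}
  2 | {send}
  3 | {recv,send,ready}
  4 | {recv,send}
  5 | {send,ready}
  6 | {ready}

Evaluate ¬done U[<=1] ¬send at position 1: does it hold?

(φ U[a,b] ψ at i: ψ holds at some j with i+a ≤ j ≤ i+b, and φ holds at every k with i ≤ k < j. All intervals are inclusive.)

Need some j in [1,2] with ¬send, and ¬done at every k in [1,j-1].
  j=1: ¬send false.
  j=2: ¬send false.
No j in the window works → until fails.

Does not hold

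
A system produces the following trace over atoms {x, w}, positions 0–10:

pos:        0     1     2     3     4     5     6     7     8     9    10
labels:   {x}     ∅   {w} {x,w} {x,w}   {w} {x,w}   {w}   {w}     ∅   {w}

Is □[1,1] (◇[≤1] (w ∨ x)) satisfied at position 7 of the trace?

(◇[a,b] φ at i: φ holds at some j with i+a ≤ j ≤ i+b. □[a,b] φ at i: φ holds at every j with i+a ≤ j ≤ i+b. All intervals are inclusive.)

True

Check ◇[≤1] (w ∨ x) at every j in [8,8]:
  j=8: holds (witness at 8)
All positions satisfy it → formula holds.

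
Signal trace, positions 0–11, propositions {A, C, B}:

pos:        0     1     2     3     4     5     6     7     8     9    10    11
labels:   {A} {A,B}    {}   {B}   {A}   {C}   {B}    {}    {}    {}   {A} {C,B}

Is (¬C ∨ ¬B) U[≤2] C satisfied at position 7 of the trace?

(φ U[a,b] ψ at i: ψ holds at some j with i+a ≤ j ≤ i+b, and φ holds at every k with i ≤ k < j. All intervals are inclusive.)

No

Need some j in [7,9] with C, and (¬C ∨ ¬B) at every k in [7,j-1].
  j=7: C false.
  j=8: C false.
  j=9: C false.
No j in the window works → until fails.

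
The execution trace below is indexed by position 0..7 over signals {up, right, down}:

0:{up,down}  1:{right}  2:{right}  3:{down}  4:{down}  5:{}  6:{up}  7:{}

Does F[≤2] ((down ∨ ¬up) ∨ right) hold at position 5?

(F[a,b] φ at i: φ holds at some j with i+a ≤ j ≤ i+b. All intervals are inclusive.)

True

Check ((down ∨ ¬up) ∨ right) at each j in [5,7]:
  j=5: true
  j=6: false
  j=7: true
Found at j=5 → formula holds.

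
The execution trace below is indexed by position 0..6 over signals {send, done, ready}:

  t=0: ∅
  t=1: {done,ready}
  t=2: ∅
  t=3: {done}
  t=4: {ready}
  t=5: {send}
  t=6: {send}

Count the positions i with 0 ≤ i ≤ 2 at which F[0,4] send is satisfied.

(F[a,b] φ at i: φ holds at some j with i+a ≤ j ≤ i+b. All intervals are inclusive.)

Evaluate at each i in [0,2]:
  i=0: ✗ (none in [0,4])
  i=1: ✓ (witness j=5)
  i=2: ✓ (witness j=5)
Positions where it holds: {1, 2} → 2.

2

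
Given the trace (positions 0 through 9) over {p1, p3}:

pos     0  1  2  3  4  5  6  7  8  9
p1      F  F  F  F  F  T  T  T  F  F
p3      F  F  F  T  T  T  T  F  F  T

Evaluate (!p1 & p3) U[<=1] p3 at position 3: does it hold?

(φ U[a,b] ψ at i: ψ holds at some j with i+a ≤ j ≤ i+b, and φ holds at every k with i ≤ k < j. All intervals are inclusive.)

Holds

Need some j in [3,4] with p3, and (!p1 & p3) at every k in [3,j-1].
  j=3: p3 holds; no prefix to check → satisfied.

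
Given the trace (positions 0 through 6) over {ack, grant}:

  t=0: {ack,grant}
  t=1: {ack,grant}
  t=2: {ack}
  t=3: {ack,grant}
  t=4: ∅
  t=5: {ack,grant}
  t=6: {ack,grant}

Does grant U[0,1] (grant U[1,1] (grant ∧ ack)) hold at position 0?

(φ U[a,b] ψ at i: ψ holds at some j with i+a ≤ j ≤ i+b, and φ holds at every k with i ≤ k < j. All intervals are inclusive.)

Need some j in [0,1] with (grant U[1,1] (grant ∧ ack)), and grant at every k in [0,j-1].
  j=0: (grant U[1,1] (grant ∧ ack)) holds; no prefix to check → satisfied.

Holds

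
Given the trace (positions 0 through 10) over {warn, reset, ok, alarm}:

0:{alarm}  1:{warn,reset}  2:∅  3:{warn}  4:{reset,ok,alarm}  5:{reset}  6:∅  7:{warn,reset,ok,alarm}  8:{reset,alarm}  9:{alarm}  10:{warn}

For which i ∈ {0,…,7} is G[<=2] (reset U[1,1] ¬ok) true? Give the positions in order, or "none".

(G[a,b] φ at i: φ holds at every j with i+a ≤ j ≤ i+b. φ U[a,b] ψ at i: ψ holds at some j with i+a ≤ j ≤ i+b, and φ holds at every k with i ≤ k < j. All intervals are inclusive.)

Evaluate at each i in [0,7]:
  i=0: ✗ (fails at j=0)
  i=1: ✗ (fails at j=2)
  i=2: ✗ (fails at j=2)
  i=3: ✗ (fails at j=3)
  i=4: ✗ (fails at j=6)
  i=5: ✗ (fails at j=6)
  i=6: ✗ (fails at j=6)
  i=7: ✗ (fails at j=9)

none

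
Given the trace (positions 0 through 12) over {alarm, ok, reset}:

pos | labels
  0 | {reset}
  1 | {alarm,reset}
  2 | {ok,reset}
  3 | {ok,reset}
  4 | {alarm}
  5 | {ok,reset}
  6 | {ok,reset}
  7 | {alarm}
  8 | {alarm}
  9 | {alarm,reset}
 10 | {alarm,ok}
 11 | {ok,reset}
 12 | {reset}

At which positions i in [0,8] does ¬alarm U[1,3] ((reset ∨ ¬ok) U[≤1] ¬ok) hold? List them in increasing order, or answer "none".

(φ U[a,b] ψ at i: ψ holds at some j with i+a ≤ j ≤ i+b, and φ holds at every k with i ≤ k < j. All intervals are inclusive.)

Evaluate at each i in [0,8]:
  i=0: ✓ (rhs at j=1; lhs holds on [0,0])
  i=1: ✗ (lhs fails at k=1 before rhs at j=3)
  i=2: ✓ (rhs at j=3; lhs holds on [2,2])
  i=3: ✓ (rhs at j=4; lhs holds on [3,3])
  i=4: ✗ (lhs fails at k=4 before rhs at j=6)
  i=5: ✓ (rhs at j=6; lhs holds on [5,5])
  i=6: ✓ (rhs at j=7; lhs holds on [6,6])
  i=7: ✗ (lhs fails at k=7 before rhs at j=8)
  i=8: ✗ (lhs fails at k=8 before rhs at j=9)

0, 2, 3, 5, 6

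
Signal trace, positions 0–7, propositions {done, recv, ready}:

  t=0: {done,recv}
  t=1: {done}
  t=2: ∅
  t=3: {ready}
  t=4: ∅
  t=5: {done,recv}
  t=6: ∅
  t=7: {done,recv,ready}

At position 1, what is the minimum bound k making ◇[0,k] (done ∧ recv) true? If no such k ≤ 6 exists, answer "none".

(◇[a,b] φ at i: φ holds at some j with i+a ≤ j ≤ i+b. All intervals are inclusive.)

Scan j = 1,2,… for (done ∧ recv):
  j=1: fails
  j=2: fails
  j=3: fails
  j=4: fails
  j=5: holds
First hit at j=5, so smallest k = 5-1 = 4.

4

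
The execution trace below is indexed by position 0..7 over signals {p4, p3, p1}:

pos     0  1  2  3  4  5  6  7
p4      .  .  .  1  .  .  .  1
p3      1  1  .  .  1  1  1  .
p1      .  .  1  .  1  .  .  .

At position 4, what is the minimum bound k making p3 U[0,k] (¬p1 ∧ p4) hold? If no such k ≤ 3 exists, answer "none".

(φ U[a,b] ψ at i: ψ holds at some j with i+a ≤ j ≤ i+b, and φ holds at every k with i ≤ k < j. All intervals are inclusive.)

3

Need earliest j ≥ 4 with (¬p1 ∧ p4), and p3 at every k in [4,j-1].
  j=4: rhs fails.
  j=5: rhs fails.
  j=6: rhs fails.
  j=7: rhs holds; lhs holds on [4,6]. k = 3.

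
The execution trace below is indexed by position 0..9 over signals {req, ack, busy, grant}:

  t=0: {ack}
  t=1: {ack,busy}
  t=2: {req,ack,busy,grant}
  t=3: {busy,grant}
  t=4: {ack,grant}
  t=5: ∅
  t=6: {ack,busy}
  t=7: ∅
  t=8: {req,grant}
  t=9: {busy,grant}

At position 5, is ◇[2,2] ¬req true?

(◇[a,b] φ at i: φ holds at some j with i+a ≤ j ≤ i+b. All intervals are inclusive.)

True

Check ¬req at each j in [7,7]:
  j=7: true
Found at j=7 → formula holds.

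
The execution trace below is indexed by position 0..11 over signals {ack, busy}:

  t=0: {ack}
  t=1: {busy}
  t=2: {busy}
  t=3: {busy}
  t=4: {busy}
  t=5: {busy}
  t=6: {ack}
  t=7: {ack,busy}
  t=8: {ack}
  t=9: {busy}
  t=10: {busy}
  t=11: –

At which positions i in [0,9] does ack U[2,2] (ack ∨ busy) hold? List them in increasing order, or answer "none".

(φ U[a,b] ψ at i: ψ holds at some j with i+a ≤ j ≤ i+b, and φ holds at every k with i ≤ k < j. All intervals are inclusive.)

6, 7

Evaluate at each i in [0,9]:
  i=0: ✗ (lhs fails at k=1 before rhs at j=2)
  i=1: ✗ (lhs fails at k=1 before rhs at j=3)
  i=2: ✗ (lhs fails at k=2 before rhs at j=4)
  i=3: ✗ (lhs fails at k=3 before rhs at j=5)
  i=4: ✗ (lhs fails at k=4 before rhs at j=6)
  i=5: ✗ (lhs fails at k=5 before rhs at j=7)
  i=6: ✓ (rhs at j=8; lhs holds on [6,7])
  i=7: ✓ (rhs at j=9; lhs holds on [7,8])
  i=8: ✗ (lhs fails at k=9 before rhs at j=10)
  i=9: ✗ (no rhs in [11,11])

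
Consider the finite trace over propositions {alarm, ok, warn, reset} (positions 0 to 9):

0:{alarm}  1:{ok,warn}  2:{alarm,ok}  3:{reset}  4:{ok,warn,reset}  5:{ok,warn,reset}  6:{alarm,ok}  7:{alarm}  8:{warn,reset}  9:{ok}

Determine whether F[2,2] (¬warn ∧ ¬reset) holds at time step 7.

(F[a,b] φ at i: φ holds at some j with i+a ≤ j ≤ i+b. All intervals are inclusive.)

Check (¬warn ∧ ¬reset) at each j in [9,9]:
  j=9: true
Found at j=9 → formula holds.

True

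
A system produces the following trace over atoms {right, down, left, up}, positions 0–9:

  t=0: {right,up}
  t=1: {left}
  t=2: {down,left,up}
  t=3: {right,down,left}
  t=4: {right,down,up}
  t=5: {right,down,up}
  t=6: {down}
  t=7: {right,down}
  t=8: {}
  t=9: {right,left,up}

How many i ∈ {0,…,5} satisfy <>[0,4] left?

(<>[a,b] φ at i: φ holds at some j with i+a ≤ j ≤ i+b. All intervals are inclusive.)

5

Evaluate at each i in [0,5]:
  i=0: ✓ (witness j=1)
  i=1: ✓ (witness j=1)
  i=2: ✓ (witness j=2)
  i=3: ✓ (witness j=3)
  i=4: ✗ (none in [4,8])
  i=5: ✓ (witness j=9)
Positions where it holds: {0, 1, 2, 3, 5} → 5.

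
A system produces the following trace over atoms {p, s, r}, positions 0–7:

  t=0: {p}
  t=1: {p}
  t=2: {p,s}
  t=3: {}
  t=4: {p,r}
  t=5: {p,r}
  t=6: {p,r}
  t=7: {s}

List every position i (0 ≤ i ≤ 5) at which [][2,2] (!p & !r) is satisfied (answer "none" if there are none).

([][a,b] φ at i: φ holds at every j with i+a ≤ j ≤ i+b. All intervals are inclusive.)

1, 5

Evaluate at each i in [0,5]:
  i=0: ✗ (fails at j=2)
  i=1: ✓ (all of [3,3])
  i=2: ✗ (fails at j=4)
  i=3: ✗ (fails at j=5)
  i=4: ✗ (fails at j=6)
  i=5: ✓ (all of [7,7])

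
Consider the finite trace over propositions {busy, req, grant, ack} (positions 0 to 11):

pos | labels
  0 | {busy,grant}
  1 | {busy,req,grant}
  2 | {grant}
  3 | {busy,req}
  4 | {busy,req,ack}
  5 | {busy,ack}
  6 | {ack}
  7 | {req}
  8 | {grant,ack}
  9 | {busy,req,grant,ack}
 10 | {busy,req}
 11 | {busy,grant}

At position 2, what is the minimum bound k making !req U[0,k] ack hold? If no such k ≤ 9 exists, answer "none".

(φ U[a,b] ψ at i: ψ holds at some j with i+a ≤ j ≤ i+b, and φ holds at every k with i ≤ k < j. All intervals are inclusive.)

Need earliest j ≥ 2 with ack, and !req at every k in [2,j-1].
  j=2: rhs fails.
  j=3: rhs fails.
  j=4: rhs holds but lhs fails at k=3.
  j=5: rhs holds but lhs fails at k=3.
  j=6: rhs holds but lhs fails at k=3.
  j=7: rhs fails.
  j=8: rhs holds but lhs fails at k=3.
  j=9: rhs holds but lhs fails at k=3.
  j=10: rhs fails.
  j=11: rhs fails.
No witness within the range → none.

none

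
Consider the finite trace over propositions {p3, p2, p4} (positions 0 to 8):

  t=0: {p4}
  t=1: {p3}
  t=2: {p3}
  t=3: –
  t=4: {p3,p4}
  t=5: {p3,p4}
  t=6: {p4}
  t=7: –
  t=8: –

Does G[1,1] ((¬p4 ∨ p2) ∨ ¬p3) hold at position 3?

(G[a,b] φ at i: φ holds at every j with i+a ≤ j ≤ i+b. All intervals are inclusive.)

Check ((¬p4 ∨ p2) ∨ ¬p3) at every j in [4,4]:
  j=4: false
Fails at j=4 → formula fails.

Does not hold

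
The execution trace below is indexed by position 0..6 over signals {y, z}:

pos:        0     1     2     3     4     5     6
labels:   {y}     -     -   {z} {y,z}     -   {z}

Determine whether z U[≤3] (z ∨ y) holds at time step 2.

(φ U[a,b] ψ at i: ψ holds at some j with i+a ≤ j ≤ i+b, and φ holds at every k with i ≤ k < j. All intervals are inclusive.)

Need some j in [2,5] with (z ∨ y), and z at every k in [2,j-1].
  j=2: (z ∨ y) false.
  j=3: (z ∨ y) holds, but z fails at k=2 → not this j.
  j=4: (z ∨ y) holds, but z fails at k=2 → not this j.
  j=5: (z ∨ y) false.
No j in the window works → until fails.

False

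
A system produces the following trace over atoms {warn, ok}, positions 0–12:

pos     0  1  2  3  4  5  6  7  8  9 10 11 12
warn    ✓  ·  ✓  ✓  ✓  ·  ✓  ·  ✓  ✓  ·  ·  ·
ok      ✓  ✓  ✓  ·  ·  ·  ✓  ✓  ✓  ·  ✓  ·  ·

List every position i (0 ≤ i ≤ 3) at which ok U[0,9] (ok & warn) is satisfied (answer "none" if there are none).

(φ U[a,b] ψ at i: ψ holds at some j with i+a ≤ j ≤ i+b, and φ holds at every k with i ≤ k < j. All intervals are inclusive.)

0, 1, 2

Evaluate at each i in [0,3]:
  i=0: ✓ (rhs at j=0)
  i=1: ✓ (rhs at j=2; lhs holds on [1,1])
  i=2: ✓ (rhs at j=2)
  i=3: ✗ (lhs fails at k=3 before rhs at j=6)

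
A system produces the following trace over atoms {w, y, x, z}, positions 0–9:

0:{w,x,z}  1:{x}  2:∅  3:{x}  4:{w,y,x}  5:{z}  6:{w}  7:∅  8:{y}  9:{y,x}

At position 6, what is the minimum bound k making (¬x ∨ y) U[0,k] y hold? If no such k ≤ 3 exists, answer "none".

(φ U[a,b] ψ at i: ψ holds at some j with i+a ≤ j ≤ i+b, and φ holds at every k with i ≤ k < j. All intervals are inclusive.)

2

Need earliest j ≥ 6 with y, and (¬x ∨ y) at every k in [6,j-1].
  j=6: rhs fails.
  j=7: rhs fails.
  j=8: rhs holds; lhs holds on [6,7]. k = 2.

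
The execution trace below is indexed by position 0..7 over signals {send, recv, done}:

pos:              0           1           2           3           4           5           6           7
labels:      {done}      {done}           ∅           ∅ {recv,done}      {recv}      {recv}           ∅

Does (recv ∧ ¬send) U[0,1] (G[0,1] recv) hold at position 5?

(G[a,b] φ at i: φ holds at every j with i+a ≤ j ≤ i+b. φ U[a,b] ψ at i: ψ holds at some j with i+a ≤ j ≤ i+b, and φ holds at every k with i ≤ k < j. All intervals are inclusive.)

Need some j in [5,6] with G[0,1] recv, and (recv ∧ ¬send) at every k in [5,j-1].
  j=5: G[0,1] recv holds; no prefix to check → satisfied.

Yes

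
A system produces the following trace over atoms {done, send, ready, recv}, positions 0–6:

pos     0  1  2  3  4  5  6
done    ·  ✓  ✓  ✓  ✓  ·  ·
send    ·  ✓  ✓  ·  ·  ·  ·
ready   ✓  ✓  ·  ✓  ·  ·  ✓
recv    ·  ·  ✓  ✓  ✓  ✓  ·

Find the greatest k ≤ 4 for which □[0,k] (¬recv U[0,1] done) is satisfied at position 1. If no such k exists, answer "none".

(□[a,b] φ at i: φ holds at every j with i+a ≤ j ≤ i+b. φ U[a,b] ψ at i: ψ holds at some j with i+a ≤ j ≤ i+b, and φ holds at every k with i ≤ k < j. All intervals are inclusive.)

(¬recv U[0,1] done) must hold from j=1 onward; find where it first fails.
  j=1: holds
  j=2: holds
  j=3: holds
  j=4: holds
  j=5: fails
Holds on [1,4], so largest k = 3.

3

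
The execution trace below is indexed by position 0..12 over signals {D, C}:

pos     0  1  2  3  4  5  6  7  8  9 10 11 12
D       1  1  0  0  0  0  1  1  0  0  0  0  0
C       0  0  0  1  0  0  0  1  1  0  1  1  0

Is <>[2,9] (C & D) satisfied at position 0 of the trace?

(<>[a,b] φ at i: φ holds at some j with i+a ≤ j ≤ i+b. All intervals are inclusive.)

Check (C & D) at each j in [2,9]:
  j=2: false
  j=3: false
  j=4: false
  j=5: false
  j=6: false
  j=7: true
  j=8: false
  j=9: false
Found at j=7 → formula holds.

Holds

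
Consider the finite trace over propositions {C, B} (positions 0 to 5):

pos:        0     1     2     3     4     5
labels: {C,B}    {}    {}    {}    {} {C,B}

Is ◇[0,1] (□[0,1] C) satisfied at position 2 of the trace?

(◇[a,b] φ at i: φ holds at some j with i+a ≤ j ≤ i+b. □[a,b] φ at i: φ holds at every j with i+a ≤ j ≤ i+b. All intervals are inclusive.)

Does not hold

Check □[0,1] C at each j in [2,3]:
  j=2: fails at 2
  j=3: fails at 3
No position in the window satisfies it → formula fails.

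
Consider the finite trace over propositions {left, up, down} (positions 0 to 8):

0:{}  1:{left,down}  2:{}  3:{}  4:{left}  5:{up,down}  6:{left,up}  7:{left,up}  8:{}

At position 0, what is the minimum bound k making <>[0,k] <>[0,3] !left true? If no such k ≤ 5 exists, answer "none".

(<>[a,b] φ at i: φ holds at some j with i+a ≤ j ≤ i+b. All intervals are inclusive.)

Scan j = 0,1,… for <>[0,3] !left:
  j=0: holds
First hit at j=0, so smallest k = 0-0 = 0.

0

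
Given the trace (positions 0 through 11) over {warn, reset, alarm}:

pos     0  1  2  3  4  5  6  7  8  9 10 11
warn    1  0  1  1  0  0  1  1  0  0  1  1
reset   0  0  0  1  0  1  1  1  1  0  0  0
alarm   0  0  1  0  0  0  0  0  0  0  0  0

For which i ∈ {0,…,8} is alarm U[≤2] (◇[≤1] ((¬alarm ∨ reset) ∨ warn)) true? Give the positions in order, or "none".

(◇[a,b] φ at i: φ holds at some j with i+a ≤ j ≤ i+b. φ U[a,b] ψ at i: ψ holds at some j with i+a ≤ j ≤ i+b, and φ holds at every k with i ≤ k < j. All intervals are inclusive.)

Evaluate at each i in [0,8]:
  i=0: ✓ (rhs at j=0)
  i=1: ✓ (rhs at j=1)
  i=2: ✓ (rhs at j=2)
  i=3: ✓ (rhs at j=3)
  i=4: ✓ (rhs at j=4)
  i=5: ✓ (rhs at j=5)
  i=6: ✓ (rhs at j=6)
  i=7: ✓ (rhs at j=7)
  i=8: ✓ (rhs at j=8)

0, 1, 2, 3, 4, 5, 6, 7, 8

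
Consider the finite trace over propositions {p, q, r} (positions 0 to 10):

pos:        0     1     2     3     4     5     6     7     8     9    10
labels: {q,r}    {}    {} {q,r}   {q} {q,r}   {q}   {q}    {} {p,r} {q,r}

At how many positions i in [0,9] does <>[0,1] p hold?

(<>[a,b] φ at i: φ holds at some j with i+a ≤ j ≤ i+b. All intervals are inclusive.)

2

Evaluate at each i in [0,9]:
  i=0: ✗ (none in [0,1])
  i=1: ✗ (none in [1,2])
  i=2: ✗ (none in [2,3])
  i=3: ✗ (none in [3,4])
  i=4: ✗ (none in [4,5])
  i=5: ✗ (none in [5,6])
  i=6: ✗ (none in [6,7])
  i=7: ✗ (none in [7,8])
  i=8: ✓ (witness j=9)
  i=9: ✓ (witness j=9)
Positions where it holds: {8, 9} → 2.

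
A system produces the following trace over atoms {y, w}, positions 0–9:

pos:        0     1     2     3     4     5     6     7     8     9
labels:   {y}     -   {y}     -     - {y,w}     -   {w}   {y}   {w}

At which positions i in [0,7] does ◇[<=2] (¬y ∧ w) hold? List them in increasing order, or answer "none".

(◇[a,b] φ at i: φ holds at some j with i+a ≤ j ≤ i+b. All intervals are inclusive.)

5, 6, 7

Evaluate at each i in [0,7]:
  i=0: ✗ (none in [0,2])
  i=1: ✗ (none in [1,3])
  i=2: ✗ (none in [2,4])
  i=3: ✗ (none in [3,5])
  i=4: ✗ (none in [4,6])
  i=5: ✓ (witness j=7)
  i=6: ✓ (witness j=7)
  i=7: ✓ (witness j=7)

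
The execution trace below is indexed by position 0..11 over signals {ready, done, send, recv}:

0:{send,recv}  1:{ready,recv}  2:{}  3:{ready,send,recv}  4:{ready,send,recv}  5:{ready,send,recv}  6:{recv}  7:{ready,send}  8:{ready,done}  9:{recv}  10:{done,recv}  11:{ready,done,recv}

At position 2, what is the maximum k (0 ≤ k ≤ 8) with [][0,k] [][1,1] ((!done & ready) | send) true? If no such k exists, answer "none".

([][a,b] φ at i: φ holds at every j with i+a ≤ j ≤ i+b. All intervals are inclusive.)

[][1,1] ((!done & ready) | send) must hold from j=2 onward; find where it first fails.
  j=2: holds
  j=3: holds
  j=4: holds
  j=5: fails
Holds on [2,4], so largest k = 2.

2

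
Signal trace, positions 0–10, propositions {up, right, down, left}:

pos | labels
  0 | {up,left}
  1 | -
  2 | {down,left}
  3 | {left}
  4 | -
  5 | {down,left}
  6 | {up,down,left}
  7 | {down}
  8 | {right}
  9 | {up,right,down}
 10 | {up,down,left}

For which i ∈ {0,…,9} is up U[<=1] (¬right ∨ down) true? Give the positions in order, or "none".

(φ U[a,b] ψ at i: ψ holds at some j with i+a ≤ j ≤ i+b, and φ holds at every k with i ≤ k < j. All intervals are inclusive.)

Evaluate at each i in [0,9]:
  i=0: ✓ (rhs at j=0)
  i=1: ✓ (rhs at j=1)
  i=2: ✓ (rhs at j=2)
  i=3: ✓ (rhs at j=3)
  i=4: ✓ (rhs at j=4)
  i=5: ✓ (rhs at j=5)
  i=6: ✓ (rhs at j=6)
  i=7: ✓ (rhs at j=7)
  i=8: ✗ (lhs fails at k=8 before rhs at j=9)
  i=9: ✓ (rhs at j=9)

0, 1, 2, 3, 4, 5, 6, 7, 9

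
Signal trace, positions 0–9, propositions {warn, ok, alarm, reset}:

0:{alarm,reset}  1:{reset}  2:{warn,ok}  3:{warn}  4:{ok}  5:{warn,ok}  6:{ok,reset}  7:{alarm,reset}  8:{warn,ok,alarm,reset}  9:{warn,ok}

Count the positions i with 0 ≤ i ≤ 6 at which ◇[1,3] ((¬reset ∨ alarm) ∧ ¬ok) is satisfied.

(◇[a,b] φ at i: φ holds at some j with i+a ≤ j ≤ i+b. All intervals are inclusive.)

6

Evaluate at each i in [0,6]:
  i=0: ✓ (witness j=3)
  i=1: ✓ (witness j=3)
  i=2: ✓ (witness j=3)
  i=3: ✗ (none in [4,6])
  i=4: ✓ (witness j=7)
  i=5: ✓ (witness j=7)
  i=6: ✓ (witness j=7)
Positions where it holds: {0, 1, 2, 4, 5, 6} → 6.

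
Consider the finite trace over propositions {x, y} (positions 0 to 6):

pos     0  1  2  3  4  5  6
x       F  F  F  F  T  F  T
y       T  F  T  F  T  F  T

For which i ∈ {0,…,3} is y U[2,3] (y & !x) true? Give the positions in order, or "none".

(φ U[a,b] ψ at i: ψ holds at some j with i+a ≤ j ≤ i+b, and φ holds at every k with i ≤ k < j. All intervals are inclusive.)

none

Evaluate at each i in [0,3]:
  i=0: ✗ (lhs fails at k=1 before rhs at j=2)
  i=1: ✗ (no rhs in [3,4])
  i=2: ✗ (no rhs in [4,5])
  i=3: ✗ (no rhs in [5,6])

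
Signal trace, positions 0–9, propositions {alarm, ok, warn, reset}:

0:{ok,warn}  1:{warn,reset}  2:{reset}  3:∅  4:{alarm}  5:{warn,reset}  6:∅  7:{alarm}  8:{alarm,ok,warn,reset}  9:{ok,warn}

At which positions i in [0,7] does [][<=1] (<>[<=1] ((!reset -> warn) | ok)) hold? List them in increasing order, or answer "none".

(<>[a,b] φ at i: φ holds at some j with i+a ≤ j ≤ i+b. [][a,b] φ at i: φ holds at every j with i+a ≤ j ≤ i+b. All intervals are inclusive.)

Evaluate at each i in [0,7]:
  i=0: ✓ (all of [0,1])
  i=1: ✓ (all of [1,2])
  i=2: ✗ (fails at j=3)
  i=3: ✗ (fails at j=3)
  i=4: ✓ (all of [4,5])
  i=5: ✗ (fails at j=6)
  i=6: ✗ (fails at j=6)
  i=7: ✓ (all of [7,8])

0, 1, 4, 7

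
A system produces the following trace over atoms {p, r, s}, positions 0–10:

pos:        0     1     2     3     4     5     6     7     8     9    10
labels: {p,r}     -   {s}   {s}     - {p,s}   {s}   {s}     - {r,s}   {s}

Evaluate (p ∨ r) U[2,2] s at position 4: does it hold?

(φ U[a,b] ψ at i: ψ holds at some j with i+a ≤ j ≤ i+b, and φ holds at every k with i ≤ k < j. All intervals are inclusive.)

False

Need some j in [6,6] with s, and (p ∨ r) at every k in [4,j-1].
  j=6: s holds, but (p ∨ r) fails at k=4 → not this j.
No j in the window works → until fails.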